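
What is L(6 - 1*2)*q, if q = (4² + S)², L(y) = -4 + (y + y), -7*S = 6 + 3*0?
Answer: 44944/49 ≈ 917.22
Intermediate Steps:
S = -6/7 (S = -(6 + 3*0)/7 = -(6 + 0)/7 = -⅐*6 = -6/7 ≈ -0.85714)
L(y) = -4 + 2*y
q = 11236/49 (q = (4² - 6/7)² = (16 - 6/7)² = (106/7)² = 11236/49 ≈ 229.31)
L(6 - 1*2)*q = (-4 + 2*(6 - 1*2))*(11236/49) = (-4 + 2*(6 - 2))*(11236/49) = (-4 + 2*4)*(11236/49) = (-4 + 8)*(11236/49) = 4*(11236/49) = 44944/49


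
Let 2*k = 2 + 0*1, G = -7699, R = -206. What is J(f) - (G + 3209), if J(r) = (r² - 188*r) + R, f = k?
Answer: 4097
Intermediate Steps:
k = 1 (k = (2 + 0*1)/2 = (2 + 0)/2 = (½)*2 = 1)
f = 1
J(r) = -206 + r² - 188*r (J(r) = (r² - 188*r) - 206 = -206 + r² - 188*r)
J(f) - (G + 3209) = (-206 + 1² - 188*1) - (-7699 + 3209) = (-206 + 1 - 188) - 1*(-4490) = -393 + 4490 = 4097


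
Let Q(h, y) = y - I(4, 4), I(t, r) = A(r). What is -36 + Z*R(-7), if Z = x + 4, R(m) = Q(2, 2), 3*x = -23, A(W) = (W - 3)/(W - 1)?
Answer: -379/9 ≈ -42.111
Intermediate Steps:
A(W) = (-3 + W)/(-1 + W)
x = -23/3 (x = (⅓)*(-23) = -23/3 ≈ -7.6667)
I(t, r) = (-3 + r)/(-1 + r)
Q(h, y) = -⅓ + y (Q(h, y) = y - (-3 + 4)/(-1 + 4) = y - 1/3 = y - 1*⅓ = y - ⅓ = -⅓ + y)
R(m) = 5/3 (R(m) = -⅓ + 2 = 5/3)
Z = -11/3 (Z = -23/3 + 4 = -11/3 ≈ -3.6667)
-36 + Z*R(-7) = -36 - 11/3*5/3 = -36 - 55/9 = -379/9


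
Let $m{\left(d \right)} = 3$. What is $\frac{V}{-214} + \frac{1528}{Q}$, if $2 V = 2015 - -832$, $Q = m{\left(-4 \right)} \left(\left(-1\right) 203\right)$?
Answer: $- \frac{2387807}{260652} \approx -9.1609$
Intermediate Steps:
$Q = -609$ ($Q = 3 \left(\left(-1\right) 203\right) = 3 \left(-203\right) = -609$)
$V = \frac{2847}{2}$ ($V = \frac{2015 - -832}{2} = \frac{2015 + 832}{2} = \frac{1}{2} \cdot 2847 = \frac{2847}{2} \approx 1423.5$)
$\frac{V}{-214} + \frac{1528}{Q} = \frac{2847}{2 \left(-214\right)} + \frac{1528}{-609} = \frac{2847}{2} \left(- \frac{1}{214}\right) + 1528 \left(- \frac{1}{609}\right) = - \frac{2847}{428} - \frac{1528}{609} = - \frac{2387807}{260652}$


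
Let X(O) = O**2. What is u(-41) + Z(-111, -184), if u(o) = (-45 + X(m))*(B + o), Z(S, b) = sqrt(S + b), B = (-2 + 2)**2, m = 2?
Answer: 1681 + I*sqrt(295) ≈ 1681.0 + 17.176*I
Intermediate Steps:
B = 0 (B = 0**2 = 0)
u(o) = -41*o (u(o) = (-45 + 2**2)*(0 + o) = (-45 + 4)*o = -41*o)
u(-41) + Z(-111, -184) = -41*(-41) + sqrt(-111 - 184) = 1681 + sqrt(-295) = 1681 + I*sqrt(295)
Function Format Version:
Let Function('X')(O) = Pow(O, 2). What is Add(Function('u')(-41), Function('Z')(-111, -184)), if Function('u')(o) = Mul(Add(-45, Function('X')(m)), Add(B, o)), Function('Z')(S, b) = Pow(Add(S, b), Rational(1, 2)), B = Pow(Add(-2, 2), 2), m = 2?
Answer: Add(1681, Mul(I, Pow(295, Rational(1, 2)))) ≈ Add(1681.0, Mul(17.176, I))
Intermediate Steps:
B = 0 (B = Pow(0, 2) = 0)
Function('u')(o) = Mul(-41, o) (Function('u')(o) = Mul(Add(-45, Pow(2, 2)), Add(0, o)) = Mul(Add(-45, 4), o) = Mul(-41, o))
Add(Function('u')(-41), Function('Z')(-111, -184)) = Add(Mul(-41, -41), Pow(Add(-111, -184), Rational(1, 2))) = Add(1681, Pow(-295, Rational(1, 2))) = Add(1681, Mul(I, Pow(295, Rational(1, 2))))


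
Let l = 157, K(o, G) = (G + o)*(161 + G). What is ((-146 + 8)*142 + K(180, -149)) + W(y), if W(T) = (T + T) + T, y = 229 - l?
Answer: -19008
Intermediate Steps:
K(o, G) = (161 + G)*(G + o)
y = 72 (y = 229 - 1*157 = 229 - 157 = 72)
W(T) = 3*T (W(T) = 2*T + T = 3*T)
((-146 + 8)*142 + K(180, -149)) + W(y) = ((-146 + 8)*142 + ((-149)**2 + 161*(-149) + 161*180 - 149*180)) + 3*72 = (-138*142 + (22201 - 23989 + 28980 - 26820)) + 216 = (-19596 + 372) + 216 = -19224 + 216 = -19008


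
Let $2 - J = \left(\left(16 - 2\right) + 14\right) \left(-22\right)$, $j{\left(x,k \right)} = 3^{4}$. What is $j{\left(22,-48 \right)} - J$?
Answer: $-537$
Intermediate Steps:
$j{\left(x,k \right)} = 81$
$J = 618$ ($J = 2 - \left(\left(16 - 2\right) + 14\right) \left(-22\right) = 2 - \left(14 + 14\right) \left(-22\right) = 2 - 28 \left(-22\right) = 2 - -616 = 2 + 616 = 618$)
$j{\left(22,-48 \right)} - J = 81 - 618 = -537$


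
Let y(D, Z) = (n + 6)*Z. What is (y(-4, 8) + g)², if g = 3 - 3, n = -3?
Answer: 576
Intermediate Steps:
y(D, Z) = 3*Z (y(D, Z) = (-3 + 6)*Z = 3*Z)
g = 0
(y(-4, 8) + g)² = (3*8 + 0)² = (24 + 0)² = 24² = 576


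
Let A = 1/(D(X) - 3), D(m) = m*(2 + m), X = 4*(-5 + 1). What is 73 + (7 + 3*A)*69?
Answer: 123083/221 ≈ 556.94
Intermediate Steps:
X = -16 (X = 4*(-4) = -16)
A = 1/221 (A = 1/(-16*(2 - 16) - 3) = 1/(-16*(-14) - 3) = 1/(224 - 3) = 1/221 ≈ 0.0045249)
73 + (7 + 3*A)*69 = 73 + (7 + 3*(1/221))*69 = 73 + (7 + 3/221)*69 = 73 + (1550/221)*69 = 73 + 106950/221 = 123083/221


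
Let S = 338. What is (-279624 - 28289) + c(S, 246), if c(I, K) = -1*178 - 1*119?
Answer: -308210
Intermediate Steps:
c(I, K) = -297 (c(I, K) = -178 - 119 = -297)
(-279624 - 28289) + c(S, 246) = (-279624 - 28289) - 297 = -307913 - 297 = -308210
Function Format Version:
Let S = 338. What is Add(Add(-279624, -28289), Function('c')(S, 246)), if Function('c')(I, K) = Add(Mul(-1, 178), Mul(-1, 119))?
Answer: -308210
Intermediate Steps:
Function('c')(I, K) = -297 (Function('c')(I, K) = Add(-178, -119) = -297)
Add(Add(-279624, -28289), Function('c')(S, 246)) = Add(Add(-279624, -28289), -297) = Add(-307913, -297) = -308210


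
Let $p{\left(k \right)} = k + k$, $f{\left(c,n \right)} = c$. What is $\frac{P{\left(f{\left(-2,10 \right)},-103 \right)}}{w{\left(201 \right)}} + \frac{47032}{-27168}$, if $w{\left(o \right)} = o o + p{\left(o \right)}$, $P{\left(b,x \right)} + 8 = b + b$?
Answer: $- \frac{79973863}{46188996} \approx -1.7314$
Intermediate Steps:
$P{\left(b,x \right)} = -8 + 2 b$ ($P{\left(b,x \right)} = -8 + \left(b + b\right) = -8 + 2 b$)
$p{\left(k \right)} = 2 k$
$w{\left(o \right)} = o^{2} + 2 o$ ($w{\left(o \right)} = o o + 2 o = o^{2} + 2 o$)
$\frac{P{\left(f{\left(-2,10 \right)},-103 \right)}}{w{\left(201 \right)}} + \frac{47032}{-27168} = \frac{-8 + 2 \left(-2\right)}{201 \left(2 + 201\right)} + \frac{47032}{-27168} = \frac{-8 - 4}{201 \cdot 203} + 47032 \left(- \frac{1}{27168}\right) = - \frac{12}{40803} - \frac{5879}{3396} = \left(-12\right) \frac{1}{40803} - \frac{5879}{3396} = - \frac{4}{13601} - \frac{5879}{3396} = - \frac{79973863}{46188996}$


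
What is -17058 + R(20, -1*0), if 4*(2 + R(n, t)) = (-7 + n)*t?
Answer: -17060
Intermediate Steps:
R(n, t) = -2 + t*(-7 + n)/4 (R(n, t) = -2 + ((-7 + n)*t)/4 = -2 + (t*(-7 + n))/4 = -2 + t*(-7 + n)/4)
-17058 + R(20, -1*0) = -17058 + (-2 - (-7)*0/4 + (¼)*20*(-1*0)) = -17058 + (-2 - 7/4*0 + (¼)*20*0) = -17058 + (-2 + 0 + 0) = -17058 - 2 = -17060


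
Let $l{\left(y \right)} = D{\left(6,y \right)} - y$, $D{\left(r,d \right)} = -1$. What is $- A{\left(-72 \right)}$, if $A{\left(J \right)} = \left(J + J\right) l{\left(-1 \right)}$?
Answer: $0$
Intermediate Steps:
$l{\left(y \right)} = -1 - y$
$A{\left(J \right)} = 0$ ($A{\left(J \right)} = \left(J + J\right) \left(-1 - -1\right) = 2 J \left(-1 + 1\right) = 2 J 0 = 0$)
$- A{\left(-72 \right)} = \left(-1\right) 0 = 0$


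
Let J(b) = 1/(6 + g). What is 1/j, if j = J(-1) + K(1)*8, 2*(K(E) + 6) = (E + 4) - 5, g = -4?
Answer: -2/95 ≈ -0.021053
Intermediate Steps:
K(E) = -13/2 + E/2 (K(E) = -6 + ((E + 4) - 5)/2 = -6 + ((4 + E) - 5)/2 = -6 + (-1 + E)/2 = -6 + (-½ + E/2) = -13/2 + E/2)
J(b) = ½ (J(b) = 1/(6 - 4) = 1/2 = ½)
j = -95/2 (j = ½ + (-13/2 + (½)*1)*8 = ½ + (-13/2 + ½)*8 = ½ - 6*8 = ½ - 48 = -95/2 ≈ -47.500)
1/j = 1/(-95/2) = -2/95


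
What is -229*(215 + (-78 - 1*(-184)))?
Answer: -73509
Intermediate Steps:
-229*(215 + (-78 - 1*(-184))) = -229*(215 + (-78 + 184)) = -229*(215 + 106) = -229*321 = -73509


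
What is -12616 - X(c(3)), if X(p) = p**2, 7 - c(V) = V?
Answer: -12632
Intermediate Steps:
c(V) = 7 - V
-12616 - X(c(3)) = -12616 - (7 - 1*3)**2 = -12616 - (7 - 3)**2 = -12616 - 1*4**2 = -12616 - 1*16 = -12616 - 16 = -12632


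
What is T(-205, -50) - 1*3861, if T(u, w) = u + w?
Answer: -4116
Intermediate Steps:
T(-205, -50) - 1*3861 = (-205 - 50) - 1*3861 = -255 - 3861 = -4116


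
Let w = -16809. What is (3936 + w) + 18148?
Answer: 5275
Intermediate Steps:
(3936 + w) + 18148 = (3936 - 16809) + 18148 = -12873 + 18148 = 5275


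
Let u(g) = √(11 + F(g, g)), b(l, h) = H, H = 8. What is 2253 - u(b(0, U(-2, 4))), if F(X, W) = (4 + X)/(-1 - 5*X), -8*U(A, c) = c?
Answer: 2253 - √17999/41 ≈ 2249.7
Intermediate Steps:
U(A, c) = -c/8
b(l, h) = 8
F(X, W) = (4 + X)/(-1 - 5*X)
u(g) = √(11 + (-4 - g)/(1 + 5*g))
2253 - u(b(0, U(-2, 4))) = 2253 - √((7 + 54*8)/(1 + 5*8)) = 2253 - √((7 + 432)/(1 + 40)) = 2253 - √(439/41) = 2253 - √17999/41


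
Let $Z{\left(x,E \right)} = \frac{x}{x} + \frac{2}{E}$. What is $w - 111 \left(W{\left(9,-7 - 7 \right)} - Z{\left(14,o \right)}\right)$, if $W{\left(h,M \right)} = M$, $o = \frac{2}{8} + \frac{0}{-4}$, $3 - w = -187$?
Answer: $2743$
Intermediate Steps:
$w = 190$ ($w = 3 - -187 = 3 + 187 = 190$)
$o = \frac{1}{4}$ ($o = 2 \cdot \frac{1}{8} + 0 \left(- \frac{1}{4}\right) = \frac{1}{4} + 0 = \frac{1}{4} \approx 0.25$)
$Z{\left(x,E \right)} = 1 + \frac{2}{E}$
$w - 111 \left(W{\left(9,-7 - 7 \right)} - Z{\left(14,o \right)}\right) = 190 - 111 \left(\left(-7 - 7\right) - \frac{1}{\frac{1}{4}} \left(2 + \frac{1}{4}\right)\right) = 190 - 111 \left(-14 - 4 \cdot \frac{9}{4}\right) = 190 - 111 \left(-14 - 9\right) = 190 - -2553 = 190 + 2553 = 2743$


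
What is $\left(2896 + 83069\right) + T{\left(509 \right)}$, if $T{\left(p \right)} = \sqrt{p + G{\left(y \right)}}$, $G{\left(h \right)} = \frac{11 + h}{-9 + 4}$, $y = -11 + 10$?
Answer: $85965 + 13 \sqrt{3} \approx 85988.0$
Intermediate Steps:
$y = -1$
$G{\left(h \right)} = - \frac{11}{5} - \frac{h}{5}$ ($G{\left(h \right)} = \frac{11 + h}{-5} = \left(11 + h\right) \left(- \frac{1}{5}\right) = - \frac{11}{5} - \frac{h}{5}$)
$T{\left(p \right)} = \sqrt{-2 + p}$ ($T{\left(p \right)} = \sqrt{p - 2} = \sqrt{-2 + p}$)
$\left(2896 + 83069\right) + T{\left(509 \right)} = \left(2896 + 83069\right) + \sqrt{-2 + 509} = 85965 + \sqrt{507} = 85965 + 13 \sqrt{3}$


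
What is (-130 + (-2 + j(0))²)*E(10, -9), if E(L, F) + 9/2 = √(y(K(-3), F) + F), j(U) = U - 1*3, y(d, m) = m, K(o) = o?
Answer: 945/2 - 315*I*√2 ≈ 472.5 - 445.48*I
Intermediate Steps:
j(U) = -3 + U (j(U) = U - 3 = -3 + U)
E(L, F) = -9/2 + √2*√F (E(L, F) = -9/2 + √(F + F) = -9/2 + √(2*F) = -9/2 + √2*√F)
(-130 + (-2 + j(0))²)*E(10, -9) = (-130 + (-2 + (-3 + 0))²)*(-9/2 + √2*√(-9)) = (-130 + (-2 - 3)²)*(-9/2 + √2*(3*I)) = (-130 + (-5)²)*(-9/2 + 3*I*√2) = (-130 + 25)*(-9/2 + 3*I*√2) = -105*(-9/2 + 3*I*√2) = 945/2 - 315*I*√2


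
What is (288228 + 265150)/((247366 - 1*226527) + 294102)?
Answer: 553378/314941 ≈ 1.7571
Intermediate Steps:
(288228 + 265150)/((247366 - 1*226527) + 294102) = 553378/((247366 - 226527) + 294102) = 553378/(20839 + 294102) = 553378/314941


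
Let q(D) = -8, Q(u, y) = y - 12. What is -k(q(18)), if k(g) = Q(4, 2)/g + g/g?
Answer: -9/4 ≈ -2.2500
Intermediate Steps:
Q(u, y) = -12 + y
k(g) = 1 - 10/g (k(g) = (-12 + 2)/g + g/g = -10/g + 1 = 1 - 10/g)
-k(q(18)) = -(-10 - 8)/(-8) = -(-1)*(-18)/8 = -1*9/4 = -9/4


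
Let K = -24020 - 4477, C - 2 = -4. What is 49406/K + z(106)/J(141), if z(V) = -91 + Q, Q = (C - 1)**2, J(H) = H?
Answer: -443000/191337 ≈ -2.3153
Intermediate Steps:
C = -2 (C = 2 - 4 = -2)
Q = 9 (Q = (-2 - 1)**2 = (-3)**2 = 9)
z(V) = -82 (z(V) = -91 + 9 = -82)
K = -28497
49406/K + z(106)/J(141) = 49406/(-28497) - 82/141 = 49406*(-1/28497) - 82*1/141 = -7058/4071 - 82/141 = -443000/191337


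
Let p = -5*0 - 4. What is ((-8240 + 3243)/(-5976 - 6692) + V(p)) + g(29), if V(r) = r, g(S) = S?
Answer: 321697/12668 ≈ 25.394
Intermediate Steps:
p = -4 (p = 0 - 4 = -4)
((-8240 + 3243)/(-5976 - 6692) + V(p)) + g(29) = ((-8240 + 3243)/(-5976 - 6692) - 4) + 29 = (-4997/(-12668) - 4) + 29 = (-4997*(-1/12668) - 4) + 29 = (4997/12668 - 4) + 29 = -45675/12668 + 29 = 321697/12668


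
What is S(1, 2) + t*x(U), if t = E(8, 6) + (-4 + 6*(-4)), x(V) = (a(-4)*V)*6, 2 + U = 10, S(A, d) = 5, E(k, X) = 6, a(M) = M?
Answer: 4229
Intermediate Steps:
U = 8 (U = -2 + 10 = 8)
x(V) = -24*V (x(V) = -4*V*6 = -24*V)
t = -22 (t = 6 + (-4 + 6*(-4)) = 6 + (-4 - 24) = 6 - 28 = -22)
S(1, 2) + t*x(U) = 5 - (-528)*8 = 5 - 22*(-192) = 5 + 4224 = 4229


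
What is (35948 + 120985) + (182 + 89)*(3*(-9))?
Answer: 149616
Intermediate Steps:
(35948 + 120985) + (182 + 89)*(3*(-9)) = 156933 + 271*(-27) = 156933 - 7317 = 149616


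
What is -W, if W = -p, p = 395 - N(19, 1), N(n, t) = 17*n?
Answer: 72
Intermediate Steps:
p = 72 (p = 395 - 17*19 = 395 - 1*323 = 395 - 323 = 72)
W = -72 (W = -1*72 = -72)
-W = -1*(-72) = 72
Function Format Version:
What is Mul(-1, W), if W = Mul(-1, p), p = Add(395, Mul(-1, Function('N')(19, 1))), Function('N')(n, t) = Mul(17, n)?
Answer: 72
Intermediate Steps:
p = 72 (p = Add(395, Mul(-1, Mul(17, 19))) = Add(395, Mul(-1, 323)) = Add(395, -323) = 72)
W = -72 (W = Mul(-1, 72) = -72)
Mul(-1, W) = Mul(-1, -72) = 72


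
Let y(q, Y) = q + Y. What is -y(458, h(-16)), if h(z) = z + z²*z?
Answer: 3654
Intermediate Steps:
h(z) = z + z³
y(q, Y) = Y + q
-y(458, h(-16)) = -((-16 + (-16)³) + 458) = -((-16 - 4096) + 458) = -(-4112 + 458) = -1*(-3654) = 3654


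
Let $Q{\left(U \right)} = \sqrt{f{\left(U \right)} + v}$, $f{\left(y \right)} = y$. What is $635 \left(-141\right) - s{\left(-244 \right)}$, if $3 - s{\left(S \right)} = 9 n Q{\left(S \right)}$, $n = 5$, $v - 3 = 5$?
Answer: $-89538 + 90 i \sqrt{59} \approx -89538.0 + 691.3 i$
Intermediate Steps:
$v = 8$ ($v = 3 + 5 = 8$)
$Q{\left(U \right)} = \sqrt{8 + U}$ ($Q{\left(U \right)} = \sqrt{U + 8} = \sqrt{8 + U}$)
$s{\left(S \right)} = 3 - 45 \sqrt{8 + S}$ ($s{\left(S \right)} = 3 - 9 \cdot 5 \sqrt{8 + S} = 3 - 45 \sqrt{8 + S}$)
$635 \left(-141\right) - s{\left(-244 \right)} = 635 \left(-141\right) - \left(3 - 45 \sqrt{8 - 244}\right) = -89535 - \left(3 - 45 \sqrt{-236}\right) = -89535 - \left(3 - 45 \cdot 2 i \sqrt{59}\right) = -89535 - \left(3 - 90 i \sqrt{59}\right) = -89538 + 90 i \sqrt{59}$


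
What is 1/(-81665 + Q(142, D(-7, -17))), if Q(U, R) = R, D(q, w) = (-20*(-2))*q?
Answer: -1/81945 ≈ -1.2203e-5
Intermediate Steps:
D(q, w) = 40*q (D(q, w) = (-5*(-8))*q = 40*q)
1/(-81665 + Q(142, D(-7, -17))) = 1/(-81665 + 40*(-7)) = 1/(-81665 - 280) = 1/(-81945) = -1/81945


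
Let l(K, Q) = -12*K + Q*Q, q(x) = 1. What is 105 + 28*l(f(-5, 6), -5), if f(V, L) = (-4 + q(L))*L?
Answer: 6853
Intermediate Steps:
f(V, L) = -3*L (f(V, L) = (-4 + 1)*L = -3*L)
l(K, Q) = Q² - 12*K (l(K, Q) = -12*K + Q² = Q² - 12*K)
105 + 28*l(f(-5, 6), -5) = 105 + 28*((-5)² - (-36)*6) = 105 + 28*(25 - 12*(-18)) = 105 + 28*(25 + 216) = 105 + 28*241 = 105 + 6748 = 6853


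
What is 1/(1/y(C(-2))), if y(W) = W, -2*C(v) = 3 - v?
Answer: -5/2 ≈ -2.5000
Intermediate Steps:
C(v) = -3/2 + v/2 (C(v) = -(3 - v)/2 = -3/2 + v/2)
1/(1/y(C(-2))) = 1/(1/(-3/2 + (1/2)*(-2))) = 1/(1/(-3/2 - 1)) = 1/(1/(-5/2)) = 1/(-2/5) = -5/2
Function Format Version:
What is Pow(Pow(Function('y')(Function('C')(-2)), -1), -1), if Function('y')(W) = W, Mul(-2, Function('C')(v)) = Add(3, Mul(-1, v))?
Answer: Rational(-5, 2) ≈ -2.5000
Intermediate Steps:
Function('C')(v) = Add(Rational(-3, 2), Mul(Rational(1, 2), v)) (Function('C')(v) = Mul(Rational(-1, 2), Add(3, Mul(-1, v))) = Add(Rational(-3, 2), Mul(Rational(1, 2), v)))
Pow(Pow(Function('y')(Function('C')(-2)), -1), -1) = Pow(Pow(Add(Rational(-3, 2), Mul(Rational(1, 2), -2)), -1), -1) = Pow(Pow(Add(Rational(-3, 2), -1), -1), -1) = Pow(Pow(Rational(-5, 2), -1), -1) = Pow(Rational(-2, 5), -1) = Rational(-5, 2)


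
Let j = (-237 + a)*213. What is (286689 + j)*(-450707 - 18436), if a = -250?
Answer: -85833464994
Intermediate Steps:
j = -103731 (j = (-237 - 250)*213 = -487*213 = -103731)
(286689 + j)*(-450707 - 18436) = (286689 - 103731)*(-450707 - 18436) = 182958*(-469143) = -85833464994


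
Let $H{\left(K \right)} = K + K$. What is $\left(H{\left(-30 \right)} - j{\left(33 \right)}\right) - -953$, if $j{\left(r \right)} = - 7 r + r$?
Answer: $1091$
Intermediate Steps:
$H{\left(K \right)} = 2 K$
$j{\left(r \right)} = - 6 r$
$\left(H{\left(-30 \right)} - j{\left(33 \right)}\right) - -953 = \left(2 \left(-30\right) - \left(-6\right) 33\right) - -953 = \left(-60 - -198\right) + 953 = \left(-60 + 198\right) + 953 = 138 + 953 = 1091$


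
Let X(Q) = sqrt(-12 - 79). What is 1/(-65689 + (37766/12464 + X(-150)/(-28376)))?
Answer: -8023981016230483230/527062976261183244638389 + 4304930054*I*sqrt(91)/527062976261183244638389 ≈ -1.5224e-5 + 7.7916e-14*I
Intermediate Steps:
X(Q) = I*sqrt(91) (X(Q) = sqrt(-91) = I*sqrt(91))
1/(-65689 + (37766/12464 + X(-150)/(-28376))) = 1/(-65689 + (37766/12464 + (I*sqrt(91))/(-28376))) = 1/(-65689 + (37766*(1/12464) + (I*sqrt(91))*(-1/28376))) = 1/(-65689 + (18883/6232 - I*sqrt(91)/28376)) = 1/(-409354965/6232 - I*sqrt(91)/28376)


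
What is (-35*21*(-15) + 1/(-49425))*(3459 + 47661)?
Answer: 1857055406592/3295 ≈ 5.6360e+8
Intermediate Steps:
(-35*21*(-15) + 1/(-49425))*(3459 + 47661) = (-735*(-15) - 1/49425)*51120 = (11025 - 1/49425)*51120 = (544910624/49425)*51120 = 1857055406592/3295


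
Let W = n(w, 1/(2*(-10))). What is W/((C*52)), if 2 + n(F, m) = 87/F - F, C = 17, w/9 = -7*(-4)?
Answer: -1639/5712 ≈ -0.28694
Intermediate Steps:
w = 252 (w = 9*(-7*(-4)) = 9*28 = 252)
n(F, m) = -2 - F + 87/F (n(F, m) = -2 + (87/F - F) = -2 + (-F + 87/F) = -2 - F + 87/F)
W = -21307/84 (W = -2 - 1*252 + 87/252 = -2 - 252 + 87*(1/252) = -2 - 252 + 29/84 = -21307/84 ≈ -253.65)
W/((C*52)) = -21307/(84*(17*52)) = -21307/84/884 = -21307/84*1/884 = -1639/5712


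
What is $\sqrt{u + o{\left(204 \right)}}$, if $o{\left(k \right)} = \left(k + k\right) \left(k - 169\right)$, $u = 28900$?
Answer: $2 \sqrt{10795} \approx 207.8$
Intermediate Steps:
$o{\left(k \right)} = 2 k \left(-169 + k\right)$
$\sqrt{u + o{\left(204 \right)}} = \sqrt{28900 + 2 \cdot 204 \left(-169 + 204\right)} = \sqrt{28900 + 2 \cdot 204 \cdot 35} = \sqrt{28900 + 14280} = \sqrt{43180} = 2 \sqrt{10795}$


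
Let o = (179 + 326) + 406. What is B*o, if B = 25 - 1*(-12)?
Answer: 33707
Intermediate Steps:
B = 37 (B = 25 + 12 = 37)
o = 911 (o = 505 + 406 = 911)
B*o = 37*911 = 33707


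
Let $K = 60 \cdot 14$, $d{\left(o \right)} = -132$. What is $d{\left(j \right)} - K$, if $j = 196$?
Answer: $-972$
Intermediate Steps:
$K = 840$
$d{\left(j \right)} - K = -132 - 840 = -972$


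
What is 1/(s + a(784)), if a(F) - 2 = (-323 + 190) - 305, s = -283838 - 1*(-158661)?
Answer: -1/125613 ≈ -7.9610e-6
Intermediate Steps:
s = -125177 (s = -283838 + 158661 = -125177)
a(F) = -436 (a(F) = 2 + ((-323 + 190) - 305) = 2 + (-133 - 305) = 2 - 438 = -436)
1/(s + a(784)) = 1/(-125177 - 436) = 1/(-125613) = -1/125613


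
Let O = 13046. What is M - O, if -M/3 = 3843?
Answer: -24575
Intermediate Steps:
M = -11529 (M = -3*3843 = -11529)
M - O = -11529 - 1*13046 = -11529 - 13046 = -24575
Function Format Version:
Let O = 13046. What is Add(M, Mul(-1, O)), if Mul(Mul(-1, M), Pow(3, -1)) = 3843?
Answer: -24575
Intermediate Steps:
M = -11529 (M = Mul(-3, 3843) = -11529)
Add(M, Mul(-1, O)) = Add(-11529, Mul(-1, 13046)) = Add(-11529, -13046) = -24575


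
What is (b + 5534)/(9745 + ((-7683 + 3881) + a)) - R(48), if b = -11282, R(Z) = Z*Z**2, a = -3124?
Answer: -311764596/2819 ≈ -1.1059e+5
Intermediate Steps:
R(Z) = Z**3
(b + 5534)/(9745 + ((-7683 + 3881) + a)) - R(48) = (-11282 + 5534)/(9745 + ((-7683 + 3881) - 3124)) - 1*48**3 = -5748/(9745 + (-3802 - 3124)) - 1*110592 = -5748/(9745 - 6926) - 110592 = -5748/2819 - 110592 = -311764596/2819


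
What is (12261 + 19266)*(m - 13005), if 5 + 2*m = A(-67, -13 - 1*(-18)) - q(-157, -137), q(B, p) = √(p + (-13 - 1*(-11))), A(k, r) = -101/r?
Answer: -2052029376/5 - 31527*I*√139/2 ≈ -4.1041e+8 - 1.8585e+5*I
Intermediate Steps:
q(B, p) = √(-2 + p) (q(B, p) = √(p + (-13 + 11)) = √(p - 2) = √(-2 + p))
m = -63/5 - I*√139/2 (m = -5/2 + (-101/(-13 - 1*(-18)) - √(-2 - 137))/2 = -5/2 + (-101/(-13 + 18) - √(-139))/2 = -5/2 + (-101/5 - I*√139)/2 = -5/2 + (-101/10 - I*√139/2) = -63/5 - I*√139/2 ≈ -12.6 - 5.8949*I)
(12261 + 19266)*(m - 13005) = (12261 + 19266)*((-63/5 - I*√139/2) - 13005) = 31527*(-65088/5 - I*√139/2) = -2052029376/5 - 31527*I*√139/2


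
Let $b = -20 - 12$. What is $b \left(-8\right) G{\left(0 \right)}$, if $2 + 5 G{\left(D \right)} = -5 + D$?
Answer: $- \frac{1792}{5} \approx -358.4$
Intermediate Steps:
$b = -32$ ($b = -20 - 12 = -32$)
$G{\left(D \right)} = - \frac{7}{5} + \frac{D}{5}$ ($G{\left(D \right)} = - \frac{2}{5} + \frac{-5 + D}{5} = - \frac{2}{5} + \left(-1 + \frac{D}{5}\right) = - \frac{7}{5} + \frac{D}{5}$)
$b \left(-8\right) G{\left(0 \right)} = \left(-32\right) \left(-8\right) \left(- \frac{7}{5} + \frac{1}{5} \cdot 0\right) = 256 \left(- \frac{7}{5} + 0\right) = 256 \left(- \frac{7}{5}\right) = - \frac{1792}{5}$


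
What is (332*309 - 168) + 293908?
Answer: 396328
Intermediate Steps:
(332*309 - 168) + 293908 = (102588 - 168) + 293908 = 102420 + 293908 = 396328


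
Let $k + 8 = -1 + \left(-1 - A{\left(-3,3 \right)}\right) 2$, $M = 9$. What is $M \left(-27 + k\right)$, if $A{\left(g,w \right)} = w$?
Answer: $-396$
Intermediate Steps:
$k = -17$ ($k = -8 + \left(-1 + \left(-1 - 3\right) 2\right) = -8 - 9 = -17$)
$M \left(-27 + k\right) = 9 \left(-27 - 17\right) = 9 \left(-44\right) = -396$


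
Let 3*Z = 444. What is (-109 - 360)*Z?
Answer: -69412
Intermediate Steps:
Z = 148 (Z = (⅓)*444 = 148)
(-109 - 360)*Z = (-109 - 360)*148 = -469*148 = -69412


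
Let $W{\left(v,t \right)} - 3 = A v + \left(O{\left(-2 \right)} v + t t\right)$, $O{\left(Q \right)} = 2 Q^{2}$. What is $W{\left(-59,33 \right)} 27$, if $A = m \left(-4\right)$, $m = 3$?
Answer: $35856$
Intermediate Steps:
$A = -12$ ($A = 3 \left(-4\right) = -12$)
$W{\left(v,t \right)} = 3 + t^{2} - 4 v$ ($W{\left(v,t \right)} = 3 - \left(12 v - t t - 2 \left(-2\right)^{2} v\right) = 3 - \left(- t^{2} + 12 v - 2 \cdot 4 v\right) = 3 + \left(- 12 v + \left(8 v + t^{2}\right)\right) = 3 + \left(- 12 v + \left(t^{2} + 8 v\right)\right) = 3 + \left(t^{2} - 4 v\right) = 3 + t^{2} - 4 v$)
$W{\left(-59,33 \right)} 27 = \left(3 + 33^{2} - -236\right) 27 = \left(3 + 1089 + 236\right) 27 = 1328 \cdot 27 = 35856$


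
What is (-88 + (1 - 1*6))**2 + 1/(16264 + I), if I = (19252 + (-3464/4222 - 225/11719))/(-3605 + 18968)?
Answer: 53466473916585609444/6181809866634673 ≈ 8649.0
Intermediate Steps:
I = 476250778585/380062322667 (I = (19252 + (-3464*1/4222 - 225*1/11719))/15363 = (19252 + (-1732/2111 - 225/11719))*(1/15363) = (19252 - 20772283/24738809)*(1/15363) = (476250778585/24738809)*(1/15363) = 476250778585/380062322667 ≈ 1.2531)
(-88 + (1 - 1*6))**2 + 1/(16264 + I) = (-88 + (1 - 1*6))**2 + 1/(16264 + 476250778585/380062322667) = (-88 + (1 - 6))**2 + 1/(6181809866634673/380062322667) = (-88 - 5)**2 + 380062322667/6181809866634673 = (-93)**2 + 380062322667/6181809866634673 = 8649 + 380062322667/6181809866634673 = 53466473916585609444/6181809866634673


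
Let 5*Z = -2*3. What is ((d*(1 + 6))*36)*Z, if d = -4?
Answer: 6048/5 ≈ 1209.6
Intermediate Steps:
Z = -6/5 (Z = (-2*3)/5 = (⅕)*(-6) = -6/5 ≈ -1.2000)
((d*(1 + 6))*36)*Z = (-4*(1 + 6)*36)*(-6/5) = (-4*7*36)*(-6/5) = -28*36*(-6/5) = -1008*(-6/5) = 6048/5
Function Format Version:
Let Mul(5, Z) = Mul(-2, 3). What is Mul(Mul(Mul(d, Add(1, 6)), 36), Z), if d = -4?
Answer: Rational(6048, 5) ≈ 1209.6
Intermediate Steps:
Z = Rational(-6, 5) (Z = Mul(Rational(1, 5), Mul(-2, 3)) = Mul(Rational(1, 5), -6) = Rational(-6, 5) ≈ -1.2000)
Mul(Mul(Mul(d, Add(1, 6)), 36), Z) = Mul(Mul(Mul(-4, Add(1, 6)), 36), Rational(-6, 5)) = Mul(Mul(Mul(-4, 7), 36), Rational(-6, 5)) = Mul(Mul(-28, 36), Rational(-6, 5)) = Mul(-1008, Rational(-6, 5)) = Rational(6048, 5)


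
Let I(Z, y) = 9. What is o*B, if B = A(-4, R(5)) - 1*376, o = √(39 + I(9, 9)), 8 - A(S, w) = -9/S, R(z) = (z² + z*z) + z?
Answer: -1481*√3 ≈ -2565.2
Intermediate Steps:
R(z) = z + 2*z² (R(z) = (z² + z²) + z = 2*z² + z = z + 2*z²)
A(S, w) = 8 + 9/S (A(S, w) = 8 - (-9)/S = 8 + 9/S)
o = 4*√3 (o = √(39 + 9) = √48 = 4*√3 ≈ 6.9282)
B = -1481/4 (B = (8 + 9/(-4)) - 1*376 = (8 + 9*(-¼)) - 376 = (8 - 9/4) - 376 = 23/4 - 376 = -1481/4 ≈ -370.25)
o*B = (4*√3)*(-1481/4) = -1481*√3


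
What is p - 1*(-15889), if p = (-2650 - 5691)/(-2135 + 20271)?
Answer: 288154563/18136 ≈ 15889.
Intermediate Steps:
p = -8341/18136 ≈ -0.45991
p - 1*(-15889) = -8341/18136 - 1*(-15889) = -8341/18136 + 15889 = 288154563/18136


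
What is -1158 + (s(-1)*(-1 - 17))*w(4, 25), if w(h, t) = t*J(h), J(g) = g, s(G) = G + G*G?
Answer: -1158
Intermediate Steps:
s(G) = G + G²
w(h, t) = h*t (w(h, t) = t*h = h*t)
-1158 + (s(-1)*(-1 - 17))*w(4, 25) = -1158 + ((-(1 - 1))*(-1 - 17))*(4*25) = -1158 + (-1*0*(-18))*100 = -1158 + (0*(-18))*100 = -1158 + 0*100 = -1158 + 0 = -1158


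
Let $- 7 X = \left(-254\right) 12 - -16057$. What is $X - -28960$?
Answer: $\frac{189711}{7} \approx 27102.0$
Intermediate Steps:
$X = - \frac{13009}{7}$ ($X = - \frac{\left(-254\right) 12 - -16057}{7} = - \frac{-3048 + 16057}{7} = \left(- \frac{1}{7}\right) 13009 = - \frac{13009}{7} \approx -1858.4$)
$X - -28960 = - \frac{13009}{7} - -28960 = - \frac{13009}{7} + 28960 = \frac{189711}{7}$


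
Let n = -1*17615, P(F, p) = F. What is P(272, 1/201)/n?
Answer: -272/17615 ≈ -0.015441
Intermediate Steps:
n = -17615
P(272, 1/201)/n = 272/(-17615) = 272*(-1/17615) = -272/17615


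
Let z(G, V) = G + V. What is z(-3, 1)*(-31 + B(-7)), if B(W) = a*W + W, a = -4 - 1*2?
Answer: -8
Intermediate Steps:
a = -6 (a = -4 - 2 = -6)
B(W) = -5*W (B(W) = -6*W + W = -5*W)
z(-3, 1)*(-31 + B(-7)) = (-3 + 1)*(-31 - 5*(-7)) = -2*(-31 + 35) = -2*4 = -8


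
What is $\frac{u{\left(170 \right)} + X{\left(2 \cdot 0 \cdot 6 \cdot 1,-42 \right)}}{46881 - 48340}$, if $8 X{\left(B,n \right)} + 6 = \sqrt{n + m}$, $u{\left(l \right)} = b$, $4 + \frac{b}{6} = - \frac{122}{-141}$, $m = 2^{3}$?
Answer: $\frac{3677}{274292} - \frac{i \sqrt{34}}{11672} \approx 0.013405 - 0.00049957 i$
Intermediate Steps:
$m = 8$
$b = - \frac{884}{47}$ ($b = -24 + 6 \left(- \frac{122}{-141}\right) = -24 + 6 \left(\left(-122\right) \left(- \frac{1}{141}\right)\right) = -24 + 6 \cdot \frac{122}{141} = -24 + \frac{244}{47} = - \frac{884}{47} \approx -18.809$)
$u{\left(l \right)} = - \frac{884}{47}$
$X{\left(B,n \right)} = - \frac{3}{4} + \frac{\sqrt{8 + n}}{8}$ ($X{\left(B,n \right)} = - \frac{3}{4} + \frac{\sqrt{n + 8}}{8} = - \frac{3}{4} + \frac{\sqrt{8 + n}}{8}$)
$\frac{u{\left(170 \right)} + X{\left(2 \cdot 0 \cdot 6 \cdot 1,-42 \right)}}{46881 - 48340} = \frac{- \frac{884}{47} - \left(\frac{3}{4} - \frac{\sqrt{8 - 42}}{8}\right)}{46881 - 48340} = \frac{- \frac{884}{47} - \left(\frac{3}{4} - \frac{\sqrt{-34}}{8}\right)}{-1459} = \left(- \frac{884}{47} - \left(\frac{3}{4} - \frac{i \sqrt{34}}{8}\right)\right) \left(- \frac{1}{1459}\right) = \left(- \frac{3677}{188} + \frac{i \sqrt{34}}{8}\right) \left(- \frac{1}{1459}\right) = \frac{3677}{274292} - \frac{i \sqrt{34}}{11672}$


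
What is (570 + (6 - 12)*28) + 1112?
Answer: 1514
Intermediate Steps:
(570 + (6 - 12)*28) + 1112 = (570 - 6*28) + 1112 = (570 - 168) + 1112 = 402 + 1112 = 1514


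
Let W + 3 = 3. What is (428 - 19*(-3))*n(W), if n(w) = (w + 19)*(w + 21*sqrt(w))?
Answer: 0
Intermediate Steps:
W = 0 (W = -3 + 3 = 0)
n(w) = (19 + w)*(w + 21*sqrt(w))
(428 - 19*(-3))*n(W) = (428 - 19*(-3))*(0**2 + 19*0 + 21*0**(3/2) + 399*sqrt(0)) = (428 + 57)*(0 + 0 + 21*0 + 399*0) = 485*(0 + 0 + 0 + 0) = 485*0 = 0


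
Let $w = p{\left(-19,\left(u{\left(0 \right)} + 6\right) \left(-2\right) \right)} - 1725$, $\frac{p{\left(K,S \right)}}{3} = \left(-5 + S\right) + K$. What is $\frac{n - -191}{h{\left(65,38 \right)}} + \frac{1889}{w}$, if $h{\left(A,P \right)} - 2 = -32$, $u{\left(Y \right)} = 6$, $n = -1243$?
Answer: $\frac{318253}{9345} \approx 34.056$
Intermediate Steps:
$p{\left(K,S \right)} = -15 + 3 K + 3 S$ ($p{\left(K,S \right)} = 3 \left(\left(-5 + S\right) + K\right) = 3 \left(-5 + K + S\right) = -15 + 3 K + 3 S$)
$h{\left(A,P \right)} = -30$ ($h{\left(A,P \right)} = 2 - 32 = -30$)
$w = -1869$ ($w = \left(-15 + 3 \left(-19\right) + 3 \left(6 + 6\right) \left(-2\right)\right) - 1725 = \left(-15 - 57 + 3 \cdot 12 \left(-2\right)\right) - 1725 = \left(-15 - 57 + 3 \left(-24\right)\right) - 1725 = \left(-15 - 57 - 72\right) - 1725 = -144 - 1725 = -1869$)
$\frac{n - -191}{h{\left(65,38 \right)}} + \frac{1889}{w} = \frac{-1243 - -191}{-30} + \frac{1889}{-1869} = \left(-1243 + 191\right) \left(- \frac{1}{30}\right) + 1889 \left(- \frac{1}{1869}\right) = \left(-1052\right) \left(- \frac{1}{30}\right) - \frac{1889}{1869} = \frac{526}{15} - \frac{1889}{1869} = \frac{318253}{9345}$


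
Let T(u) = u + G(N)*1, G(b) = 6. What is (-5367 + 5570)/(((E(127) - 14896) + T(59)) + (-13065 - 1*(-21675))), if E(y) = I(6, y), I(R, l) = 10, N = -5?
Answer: -203/6211 ≈ -0.032684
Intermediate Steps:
E(y) = 10
T(u) = 6 + u (T(u) = u + 6*1 = u + 6 = 6 + u)
(-5367 + 5570)/(((E(127) - 14896) + T(59)) + (-13065 - 1*(-21675))) = (-5367 + 5570)/(((10 - 14896) + (6 + 59)) + (-13065 - 1*(-21675))) = 203/((-14886 + 65) + (-13065 + 21675)) = 203/(-14821 + 8610) = 203/(-6211) = 203*(-1/6211) = -203/6211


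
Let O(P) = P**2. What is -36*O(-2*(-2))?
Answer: -576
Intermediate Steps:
-36*O(-2*(-2)) = -36*(-2*(-2))**2 = -36*4**2 = -36*16 = -576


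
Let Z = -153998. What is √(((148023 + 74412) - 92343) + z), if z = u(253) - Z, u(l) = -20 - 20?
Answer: 5*√11362 ≈ 532.96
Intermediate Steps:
u(l) = -40
z = 153958 (z = -40 - 1*(-153998) = -40 + 153998 = 153958)
√(((148023 + 74412) - 92343) + z) = √(((148023 + 74412) - 92343) + 153958) = √((222435 - 92343) + 153958) = √(130092 + 153958) = √284050 = 5*√11362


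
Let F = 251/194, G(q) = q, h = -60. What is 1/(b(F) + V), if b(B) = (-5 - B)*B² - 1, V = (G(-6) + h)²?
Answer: 7301384/31720603099 ≈ 0.00023018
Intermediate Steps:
F = 251/194 (F = 251*(1/194) = 251/194 ≈ 1.2938)
V = 4356 (V = (-6 - 60)² = (-66)² = 4356)
b(B) = -1 + B²*(-5 - B) (b(B) = B²*(-5 - B) - 1 = -1 + B²*(-5 - B))
1/(b(F) + V) = 1/((-1 - (251/194)³ - 5*(251/194)²) + 4356) = 1/((-1 - 1*15813251/7301384 - 5*63001/37636) + 4356) = 1/((-1 - 15813251/7301384 - 315005/37636) + 4356) = 1/(-84225605/7301384 + 4356) = 1/(31720603099/7301384) = 7301384/31720603099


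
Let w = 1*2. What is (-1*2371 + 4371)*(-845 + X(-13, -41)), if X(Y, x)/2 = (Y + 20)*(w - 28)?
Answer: -2418000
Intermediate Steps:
w = 2
X(Y, x) = -1040 - 52*Y (X(Y, x) = 2*((Y + 20)*(2 - 28)) = 2*((20 + Y)*(-26)) = 2*(-520 - 26*Y) = -1040 - 52*Y)
(-1*2371 + 4371)*(-845 + X(-13, -41)) = (-1*2371 + 4371)*(-845 + (-1040 - 52*(-13))) = (-2371 + 4371)*(-845 + (-1040 + 676)) = 2000*(-845 - 364) = 2000*(-1209) = -2418000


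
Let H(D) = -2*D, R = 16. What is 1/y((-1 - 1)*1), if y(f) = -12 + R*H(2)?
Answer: -1/76 ≈ -0.013158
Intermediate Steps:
y(f) = -76 (y(f) = -12 + 16*(-2*2) = -12 + 16*(-4) = -12 - 64 = -76)
1/y((-1 - 1)*1) = 1/(-76) = -1/76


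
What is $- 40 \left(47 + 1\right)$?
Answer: $-1920$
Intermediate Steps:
$- 40 \left(47 + 1\right) = \left(-40\right) 48 = -1920$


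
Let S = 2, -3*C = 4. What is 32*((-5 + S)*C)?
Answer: 128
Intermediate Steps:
C = -4/3 (C = -⅓*4 = -4/3 ≈ -1.3333)
32*((-5 + S)*C) = 32*((-5 + 2)*(-4/3)) = 32*(-3*(-4/3)) = 32*4 = 128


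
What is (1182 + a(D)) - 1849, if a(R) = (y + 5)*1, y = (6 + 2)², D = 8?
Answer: -598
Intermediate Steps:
y = 64 (y = 8² = 64)
a(R) = 69 (a(R) = (64 + 5)*1 = 69*1 = 69)
(1182 + a(D)) - 1849 = (1182 + 69) - 1849 = 1251 - 1849 = -598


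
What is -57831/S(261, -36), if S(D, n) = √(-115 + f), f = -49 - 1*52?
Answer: 19277*I*√6/12 ≈ 3934.9*I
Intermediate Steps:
f = -101 (f = -49 - 52 = -101)
S(D, n) = 6*I*√6 (S(D, n) = √(-115 - 101) = √(-216) = 6*I*√6)
-57831/S(261, -36) = -57831*(-I*√6/36) = -(-19277)*I*√6/12 = 19277*I*√6/12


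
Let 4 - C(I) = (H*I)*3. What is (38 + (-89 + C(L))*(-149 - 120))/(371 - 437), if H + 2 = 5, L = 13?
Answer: -27188/33 ≈ -823.88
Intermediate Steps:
H = 3 (H = -2 + 5 = 3)
C(I) = 4 - 9*I (C(I) = 4 - 3*I*3 = 4 - 9*I)
(38 + (-89 + C(L))*(-149 - 120))/(371 - 437) = (38 + (-89 + (4 - 9*13))*(-149 - 120))/(371 - 437) = (38 + (-89 + (4 - 117))*(-269))/(-66) = (38 + (-89 - 113)*(-269))*(-1/66) = (38 - 202*(-269))*(-1/66) = (38 + 54338)*(-1/66) = 54376*(-1/66) = -27188/33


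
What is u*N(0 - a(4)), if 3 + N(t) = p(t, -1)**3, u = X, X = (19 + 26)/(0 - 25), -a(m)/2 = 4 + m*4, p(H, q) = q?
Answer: 36/5 ≈ 7.2000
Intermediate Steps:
a(m) = -8 - 8*m (a(m) = -2*(4 + m*4) = -2*(4 + 4*m) = -8 - 8*m)
X = -9/5 (X = 45/(-25) = 45*(-1/25) = -9/5 ≈ -1.8000)
u = -9/5 ≈ -1.8000
N(t) = -4 (N(t) = -3 + (-1)**3 = -3 - 1 = -4)
u*N(0 - a(4)) = -9/5*(-4) = 36/5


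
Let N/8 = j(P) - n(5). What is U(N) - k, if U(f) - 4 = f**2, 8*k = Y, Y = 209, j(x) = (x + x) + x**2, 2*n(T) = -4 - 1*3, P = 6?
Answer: 1357775/8 ≈ 1.6972e+5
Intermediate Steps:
n(T) = -7/2 (n(T) = (-4 - 1*3)/2 = (-4 - 3)/2 = (1/2)*(-7) = -7/2)
j(x) = x**2 + 2*x (j(x) = 2*x + x**2 = x**2 + 2*x)
k = 209/8 (k = (1/8)*209 = 209/8 ≈ 26.125)
N = 412 (N = 8*(6*(2 + 6) - 1*(-7/2)) = 8*(6*8 + 7/2) = 8*(48 + 7/2) = 8*(103/2) = 412)
U(f) = 4 + f**2
U(N) - k = (4 + 412**2) - 1*209/8 = (4 + 169744) - 209/8 = 169748 - 209/8 = 1357775/8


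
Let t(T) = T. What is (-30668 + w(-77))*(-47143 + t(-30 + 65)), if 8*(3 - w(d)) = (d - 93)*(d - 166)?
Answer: 1687820755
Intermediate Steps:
w(d) = 3 - (-166 + d)*(-93 + d)/8 (w(d) = 3 - (d - 93)*(d - 166)/8 = 3 - (-93 + d)*(-166 + d)/8 = 3 - (-166 + d)*(-93 + d)/8)
(-30668 + w(-77))*(-47143 + t(-30 + 65)) = (-30668 + (-7707/4 - ⅛*(-77)² + (259/8)*(-77)))*(-47143 + (-30 + 65)) = (-30668 + (-7707/4 - ⅛*5929 - 19943/8))*(-47143 + 35) = (-30668 + (-7707/4 - 5929/8 - 19943/8))*(-47108) = (-30668 - 20643/4)*(-47108) = -143315/4*(-47108) = 1687820755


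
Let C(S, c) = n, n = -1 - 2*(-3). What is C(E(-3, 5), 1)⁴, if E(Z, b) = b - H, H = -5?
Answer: 625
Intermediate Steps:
E(Z, b) = 5 + b (E(Z, b) = b - 1*(-5) = b + 5 = 5 + b)
n = 5 (n = -1 + 6 = 5)
C(S, c) = 5
C(E(-3, 5), 1)⁴ = 5⁴ = 625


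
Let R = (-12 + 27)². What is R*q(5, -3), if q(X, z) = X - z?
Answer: 1800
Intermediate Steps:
R = 225 (R = 15² = 225)
R*q(5, -3) = 225*(5 - 1*(-3)) = 225*(5 + 3) = 225*8 = 1800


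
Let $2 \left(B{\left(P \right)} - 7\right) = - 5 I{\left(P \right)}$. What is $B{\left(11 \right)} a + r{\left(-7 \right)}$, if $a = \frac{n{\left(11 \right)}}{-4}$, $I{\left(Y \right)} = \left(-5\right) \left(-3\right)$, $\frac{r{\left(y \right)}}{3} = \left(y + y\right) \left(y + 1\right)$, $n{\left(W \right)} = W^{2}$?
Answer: $\frac{9397}{8} \approx 1174.6$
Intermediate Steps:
$r{\left(y \right)} = 6 y \left(1 + y\right)$ ($r{\left(y \right)} = 3 \left(y + y\right) \left(y + 1\right) = 3 \cdot 2 y \left(1 + y\right) = 6 y \left(1 + y\right)$)
$I{\left(Y \right)} = 15$
$a = - \frac{121}{4}$ ($a = \frac{11^{2}}{-4} = 121 \left(- \frac{1}{4}\right) = - \frac{121}{4} \approx -30.25$)
$B{\left(P \right)} = - \frac{61}{2}$ ($B{\left(P \right)} = 7 + \frac{\left(-5\right) 15}{2} = 7 + \frac{1}{2} \left(-75\right) = 7 - \frac{75}{2} = - \frac{61}{2}$)
$B{\left(11 \right)} a + r{\left(-7 \right)} = \left(- \frac{61}{2}\right) \left(- \frac{121}{4}\right) + 6 \left(-7\right) \left(1 - 7\right) = \frac{7381}{8} + 6 \left(-7\right) \left(-6\right) = \frac{7381}{8} + 252 = \frac{9397}{8}$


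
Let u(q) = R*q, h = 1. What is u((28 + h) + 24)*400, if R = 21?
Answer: 445200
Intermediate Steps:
u(q) = 21*q
u((28 + h) + 24)*400 = (21*((28 + 1) + 24))*400 = (21*(29 + 24))*400 = (21*53)*400 = 1113*400 = 445200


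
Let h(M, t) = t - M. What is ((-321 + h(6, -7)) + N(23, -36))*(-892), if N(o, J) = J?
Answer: 330040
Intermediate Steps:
((-321 + h(6, -7)) + N(23, -36))*(-892) = ((-321 + (-7 - 1*6)) - 36)*(-892) = ((-321 + (-7 - 6)) - 36)*(-892) = ((-321 - 13) - 36)*(-892) = (-334 - 36)*(-892) = -370*(-892) = 330040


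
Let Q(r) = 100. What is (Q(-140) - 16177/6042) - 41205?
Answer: -248372587/6042 ≈ -41108.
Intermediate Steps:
(Q(-140) - 16177/6042) - 41205 = (100 - 16177/6042) - 41205 = 588023/6042 - 41205 = -248372587/6042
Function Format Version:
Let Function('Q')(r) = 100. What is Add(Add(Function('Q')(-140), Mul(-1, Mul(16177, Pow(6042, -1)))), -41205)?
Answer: Rational(-248372587, 6042) ≈ -41108.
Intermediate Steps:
Add(Add(Function('Q')(-140), Mul(-1, Mul(16177, Pow(6042, -1)))), -41205) = Add(Add(100, Mul(-1, Mul(16177, Pow(6042, -1)))), -41205) = Add(Add(100, Mul(-1, Mul(16177, Rational(1, 6042)))), -41205) = Add(Add(100, Mul(-1, Rational(16177, 6042))), -41205) = Add(Add(100, Rational(-16177, 6042)), -41205) = Add(Rational(588023, 6042), -41205) = Rational(-248372587, 6042)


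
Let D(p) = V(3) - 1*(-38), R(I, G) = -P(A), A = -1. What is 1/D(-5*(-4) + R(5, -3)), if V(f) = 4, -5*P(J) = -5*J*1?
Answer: 1/42 ≈ 0.023810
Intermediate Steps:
P(J) = J (P(J) = -(-5*J)/5 = -(-1)*J = J)
R(I, G) = 1 (R(I, G) = -1*(-1) = 1)
D(p) = 42 (D(p) = 4 - 1*(-38) = 4 + 38 = 42)
1/D(-5*(-4) + R(5, -3)) = 1/42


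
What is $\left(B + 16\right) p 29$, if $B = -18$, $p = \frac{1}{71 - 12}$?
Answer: $- \frac{58}{59} \approx -0.98305$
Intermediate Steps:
$p = \frac{1}{59} \approx 0.016949$
$\left(B + 16\right) p 29 = \left(-18 + 16\right) \frac{1}{59} \cdot 29 = \left(-2\right) \frac{1}{59} \cdot 29 = \left(- \frac{2}{59}\right) 29 = - \frac{58}{59}$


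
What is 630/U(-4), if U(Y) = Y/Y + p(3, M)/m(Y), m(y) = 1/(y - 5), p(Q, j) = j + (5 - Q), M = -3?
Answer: 63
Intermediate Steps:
p(Q, j) = 5 + j - Q
m(y) = 1/(-5 + y)
U(Y) = 6 - Y (U(Y) = Y/Y + (5 - 3 - 1*3)/(1/(-5 + Y)) = 1 + (5 - 3 - 3)*(-5 + Y) = 1 - (-5 + Y) = 1 + (5 - Y) = 6 - Y)
630/U(-4) = 630/(6 - 1*(-4)) = 630/(6 + 4) = 630/10 = 630*(⅒) = 63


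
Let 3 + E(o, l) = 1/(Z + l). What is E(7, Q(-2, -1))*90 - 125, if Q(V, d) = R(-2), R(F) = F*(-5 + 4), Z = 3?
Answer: -377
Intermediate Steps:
R(F) = -F (R(F) = F*(-1) = -F)
Q(V, d) = 2 (Q(V, d) = -1*(-2) = 2)
E(o, l) = -3 + 1/(3 + l)
E(7, Q(-2, -1))*90 - 125 = ((-8 - 3*2)/(3 + 2))*90 - 125 = ((-8 - 6)/5)*90 - 125 = ((1/5)*(-14))*90 - 125 = -14/5*90 - 125 = -252 - 125 = -377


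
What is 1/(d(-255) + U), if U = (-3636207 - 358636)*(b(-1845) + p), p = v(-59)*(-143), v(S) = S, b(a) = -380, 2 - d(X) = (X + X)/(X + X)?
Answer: -1/32186450050 ≈ -3.1069e-11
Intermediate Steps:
d(X) = 1 (d(X) = 2 - (X + X)/(X + X) = 2 - 2*X/(2*X) = 2 - 2*X*1/(2*X) = 2 - 1*1 = 2 - 1 = 1)
p = 8437 (p = -59*(-143) = 8437)
U = -32186450051 (U = (-3636207 - 358636)*(-380 + 8437) = -3994843*8057 = -32186450051)
1/(d(-255) + U) = 1/(1 - 32186450051) = 1/(-32186450050) = -1/32186450050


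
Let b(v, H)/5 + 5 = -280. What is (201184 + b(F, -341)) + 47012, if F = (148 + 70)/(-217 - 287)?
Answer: 246771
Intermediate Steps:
F = -109/252 (F = 218/(-504) = 218*(-1/504) = -109/252 ≈ -0.43254)
b(v, H) = -1425 (b(v, H) = -25 + 5*(-280) = -25 - 1400 = -1425)
(201184 + b(F, -341)) + 47012 = (201184 - 1425) + 47012 = 199759 + 47012 = 246771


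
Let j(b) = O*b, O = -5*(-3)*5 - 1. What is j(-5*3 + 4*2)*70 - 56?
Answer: -36316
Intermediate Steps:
O = 74 (O = -(-15)*5 - 1 = -1*(-75) - 1 = 75 - 1 = 74)
j(b) = 74*b
j(-5*3 + 4*2)*70 - 56 = (74*(-5*3 + 4*2))*70 - 56 = (74*(-15 + 8))*70 - 56 = (74*(-7))*70 - 56 = -518*70 - 56 = -36260 - 56 = -36316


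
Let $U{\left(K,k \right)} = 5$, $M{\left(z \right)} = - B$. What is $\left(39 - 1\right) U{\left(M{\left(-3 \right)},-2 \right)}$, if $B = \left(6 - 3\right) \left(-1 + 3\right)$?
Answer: $190$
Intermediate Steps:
$B = 6$ ($B = 3 \cdot 2 = 6$)
$M{\left(z \right)} = -6$ ($M{\left(z \right)} = \left(-1\right) 6 = -6$)
$\left(39 - 1\right) U{\left(M{\left(-3 \right)},-2 \right)} = \left(39 - 1\right) 5 = 38 \cdot 5 = 190$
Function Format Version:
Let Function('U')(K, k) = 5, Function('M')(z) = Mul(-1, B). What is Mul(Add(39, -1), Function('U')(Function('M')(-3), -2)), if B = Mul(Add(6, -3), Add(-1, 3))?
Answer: 190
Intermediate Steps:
B = 6 (B = Mul(3, 2) = 6)
Function('M')(z) = -6 (Function('M')(z) = Mul(-1, 6) = -6)
Mul(Add(39, -1), Function('U')(Function('M')(-3), -2)) = Mul(Add(39, -1), 5) = Mul(38, 5) = 190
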